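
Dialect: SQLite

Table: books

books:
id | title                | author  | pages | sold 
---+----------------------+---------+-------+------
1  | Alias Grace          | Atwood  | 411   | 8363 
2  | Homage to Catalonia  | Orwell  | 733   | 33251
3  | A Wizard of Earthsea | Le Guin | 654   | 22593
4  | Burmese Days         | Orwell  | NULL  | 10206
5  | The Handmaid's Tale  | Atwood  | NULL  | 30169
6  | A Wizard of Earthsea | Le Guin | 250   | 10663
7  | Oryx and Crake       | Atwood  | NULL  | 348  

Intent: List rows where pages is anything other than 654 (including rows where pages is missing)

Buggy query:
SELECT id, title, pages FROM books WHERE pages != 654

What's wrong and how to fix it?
Bug: Inequality against NULL is unknown, not true; rows with NULL are dropped

Fix: Handle NULL separately with IS NULL alongside the inequality

Corrected query:
SELECT id, title, pages FROM books WHERE pages != 654 OR pages IS NULL

Result:
id | title                | pages
---+----------------------+------
1  | Alias Grace          | 411  
2  | Homage to Catalonia  | 733  
4  | Burmese Days         | NULL 
5  | The Handmaid's Tale  | NULL 
6  | A Wizard of Earthsea | 250  
7  | Oryx and Crake       | NULL 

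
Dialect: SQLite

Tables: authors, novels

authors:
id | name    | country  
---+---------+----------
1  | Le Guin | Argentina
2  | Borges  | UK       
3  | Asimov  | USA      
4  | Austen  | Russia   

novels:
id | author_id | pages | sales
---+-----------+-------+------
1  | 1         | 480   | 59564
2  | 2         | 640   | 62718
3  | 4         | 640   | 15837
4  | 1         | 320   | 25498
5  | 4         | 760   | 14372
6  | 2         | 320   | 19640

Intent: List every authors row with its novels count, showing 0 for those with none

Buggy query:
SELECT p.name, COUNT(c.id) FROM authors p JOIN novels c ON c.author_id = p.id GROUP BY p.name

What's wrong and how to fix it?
Bug: An inner join excludes parents with zero children

Fix: Use LEFT JOIN so parents without children still appear (COUNT(c.id) gives 0)

Corrected query:
SELECT p.name, COUNT(c.id) FROM authors p LEFT JOIN novels c ON c.author_id = p.id GROUP BY p.name

Result:
name    | COUNT(c.id)
--------+------------
Asimov  | 0          
Austen  | 2          
Borges  | 2          
Le Guin | 2          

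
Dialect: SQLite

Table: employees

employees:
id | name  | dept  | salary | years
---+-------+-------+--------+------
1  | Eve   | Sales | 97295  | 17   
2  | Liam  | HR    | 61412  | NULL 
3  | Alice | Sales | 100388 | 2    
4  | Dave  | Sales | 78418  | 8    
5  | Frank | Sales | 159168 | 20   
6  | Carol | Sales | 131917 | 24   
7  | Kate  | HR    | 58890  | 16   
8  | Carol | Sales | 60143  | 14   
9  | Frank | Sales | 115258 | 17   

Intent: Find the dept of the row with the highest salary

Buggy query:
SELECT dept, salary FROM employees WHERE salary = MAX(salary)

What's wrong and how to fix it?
Bug: WHERE is evaluated per row; an aggregate over the whole table isn't defined there

Fix: Use a subquery: WHERE salary = (SELECT MAX(salary) FROM employees)

Corrected query:
SELECT dept, salary FROM employees WHERE salary = (SELECT MAX(salary) FROM employees)

Result:
dept  | salary
------+-------
Sales | 159168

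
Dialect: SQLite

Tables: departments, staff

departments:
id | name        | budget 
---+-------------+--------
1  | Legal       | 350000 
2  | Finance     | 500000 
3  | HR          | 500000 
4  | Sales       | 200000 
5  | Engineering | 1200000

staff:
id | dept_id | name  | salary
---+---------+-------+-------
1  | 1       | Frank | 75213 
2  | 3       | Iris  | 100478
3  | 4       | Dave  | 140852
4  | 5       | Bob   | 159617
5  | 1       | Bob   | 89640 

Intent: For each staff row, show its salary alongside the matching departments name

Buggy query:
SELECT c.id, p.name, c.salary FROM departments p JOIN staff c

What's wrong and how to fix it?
Bug: JOIN with no ON clause produces a cartesian product; every staff row pairs with every departments row

Fix: Add ON c.dept_id = p.id to the JOIN

Corrected query:
SELECT c.id, p.name, c.salary FROM departments p JOIN staff c ON c.dept_id = p.id

Result:
id | name        | salary
---+-------------+-------
1  | Legal       | 75213 
2  | HR          | 100478
3  | Sales       | 140852
4  | Engineering | 159617
5  | Legal       | 89640 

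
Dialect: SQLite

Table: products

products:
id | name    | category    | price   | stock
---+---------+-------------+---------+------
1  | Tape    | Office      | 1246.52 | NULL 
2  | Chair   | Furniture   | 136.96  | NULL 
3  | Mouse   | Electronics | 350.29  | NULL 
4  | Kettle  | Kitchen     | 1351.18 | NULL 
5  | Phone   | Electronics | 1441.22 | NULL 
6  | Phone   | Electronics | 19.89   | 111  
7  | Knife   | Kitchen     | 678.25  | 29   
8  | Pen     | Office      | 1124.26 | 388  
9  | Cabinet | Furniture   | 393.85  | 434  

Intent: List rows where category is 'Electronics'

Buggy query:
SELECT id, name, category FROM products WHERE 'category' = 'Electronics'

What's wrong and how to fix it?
Bug: Single quotes denote string literals in SQL; the column name is being compared as a constant string

Fix: Remove the quotes around the column name (or use double quotes for an identifier)

Corrected query:
SELECT id, name, category FROM products WHERE category = 'Electronics'

Result:
id | name  | category   
---+-------+------------
3  | Mouse | Electronics
5  | Phone | Electronics
6  | Phone | Electronics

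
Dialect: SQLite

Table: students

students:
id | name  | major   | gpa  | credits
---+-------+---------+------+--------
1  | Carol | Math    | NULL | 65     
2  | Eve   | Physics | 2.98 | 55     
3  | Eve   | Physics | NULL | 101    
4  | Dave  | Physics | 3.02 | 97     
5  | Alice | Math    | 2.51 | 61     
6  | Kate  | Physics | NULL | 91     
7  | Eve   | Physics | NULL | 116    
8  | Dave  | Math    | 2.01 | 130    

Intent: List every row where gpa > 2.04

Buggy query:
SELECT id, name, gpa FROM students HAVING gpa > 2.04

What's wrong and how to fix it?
Bug: This is a non-aggregate query (no GROUP BY, no aggregates), so in SQLite the HAVING clause is invalid here; a row-level condition belongs in WHERE

Fix: Use WHERE for row-level filtering

Corrected query:
SELECT id, name, gpa FROM students WHERE gpa > 2.04

Result:
id | name  | gpa 
---+-------+-----
2  | Eve   | 2.98
4  | Dave  | 3.02
5  | Alice | 2.51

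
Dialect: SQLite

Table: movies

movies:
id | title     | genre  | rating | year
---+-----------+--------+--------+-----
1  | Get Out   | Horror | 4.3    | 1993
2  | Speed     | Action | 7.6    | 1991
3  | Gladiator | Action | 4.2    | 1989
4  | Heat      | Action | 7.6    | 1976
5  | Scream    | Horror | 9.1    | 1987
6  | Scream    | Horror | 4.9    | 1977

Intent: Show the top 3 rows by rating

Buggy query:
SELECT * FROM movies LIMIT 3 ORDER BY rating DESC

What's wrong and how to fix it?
Bug: LIMIT must come after ORDER BY

Fix: Sort with ORDER BY, then apply LIMIT

Corrected query:
SELECT * FROM movies ORDER BY rating DESC LIMIT 3

Result:
id | title  | genre  | rating | year
---+--------+--------+--------+-----
5  | Scream | Horror | 9.1    | 1987
2  | Speed  | Action | 7.6    | 1991
4  | Heat   | Action | 7.6    | 1976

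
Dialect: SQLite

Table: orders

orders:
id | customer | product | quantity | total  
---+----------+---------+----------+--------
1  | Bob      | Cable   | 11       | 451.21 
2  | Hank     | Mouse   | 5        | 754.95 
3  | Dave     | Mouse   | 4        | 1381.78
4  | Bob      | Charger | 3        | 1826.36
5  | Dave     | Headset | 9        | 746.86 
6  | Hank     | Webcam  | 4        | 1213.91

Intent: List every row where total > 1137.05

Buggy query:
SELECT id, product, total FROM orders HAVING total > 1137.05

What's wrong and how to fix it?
Bug: HAVING filters the output of aggregation, but this query has no GROUP BY and no aggregate functions, so SQLite rejects it (HAVING clause on a non-aggregate query); the condition here is per row

Fix: Replace HAVING with WHERE since the condition applies to individual rows

Corrected query:
SELECT id, product, total FROM orders WHERE total > 1137.05

Result:
id | product | total  
---+---------+--------
3  | Mouse   | 1381.78
4  | Charger | 1826.36
6  | Webcam  | 1213.91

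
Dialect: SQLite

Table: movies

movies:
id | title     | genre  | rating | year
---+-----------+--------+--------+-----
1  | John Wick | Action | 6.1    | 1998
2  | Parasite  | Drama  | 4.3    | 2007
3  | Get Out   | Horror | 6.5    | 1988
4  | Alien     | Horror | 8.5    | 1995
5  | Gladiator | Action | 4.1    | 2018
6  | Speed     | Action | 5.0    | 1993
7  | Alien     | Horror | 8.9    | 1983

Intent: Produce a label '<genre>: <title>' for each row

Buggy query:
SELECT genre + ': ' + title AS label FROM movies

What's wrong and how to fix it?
Bug: SQLite uses || for string concatenation; + coerces text to numbers (yielding 0)

Fix: Use the || operator for string concatenation

Corrected query:
SELECT genre || ': ' || title AS label FROM movies

Result:
label            
-----------------
Action: John Wick
Drama: Parasite  
Horror: Get Out  
Horror: Alien    
Action: Gladiator
Action: Speed    
Horror: Alien    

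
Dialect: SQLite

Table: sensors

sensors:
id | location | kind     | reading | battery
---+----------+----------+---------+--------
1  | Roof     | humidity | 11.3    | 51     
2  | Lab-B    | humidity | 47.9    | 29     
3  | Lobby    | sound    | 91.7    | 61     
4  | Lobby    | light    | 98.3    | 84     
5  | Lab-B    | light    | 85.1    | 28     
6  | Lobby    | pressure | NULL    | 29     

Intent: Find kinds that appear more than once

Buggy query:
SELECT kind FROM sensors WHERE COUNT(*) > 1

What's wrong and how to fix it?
Bug: WHERE can't reference COUNT(*); aggregates are computed after WHERE

Fix: GROUP BY kind, then filter groups with HAVING COUNT(*) > 1

Corrected query:
SELECT kind FROM sensors GROUP BY kind HAVING COUNT(*) > 1

Result:
kind    
--------
humidity
light   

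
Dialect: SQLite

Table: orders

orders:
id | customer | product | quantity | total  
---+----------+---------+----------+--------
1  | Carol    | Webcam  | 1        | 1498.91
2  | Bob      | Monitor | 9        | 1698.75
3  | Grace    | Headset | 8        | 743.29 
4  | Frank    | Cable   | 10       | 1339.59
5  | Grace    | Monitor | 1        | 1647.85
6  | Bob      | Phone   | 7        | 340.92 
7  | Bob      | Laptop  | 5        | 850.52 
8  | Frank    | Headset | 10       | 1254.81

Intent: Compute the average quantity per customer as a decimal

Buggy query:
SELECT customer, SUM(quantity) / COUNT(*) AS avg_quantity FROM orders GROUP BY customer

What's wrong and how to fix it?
Bug: SUM(quantity) and COUNT(*) are both integers; the division truncates the fractional part

Fix: Cast one side to REAL so the division keeps the fractional part

Corrected query:
SELECT customer, SUM(quantity) * 1.0 / COUNT(*) AS avg_quantity FROM orders GROUP BY customer

Result:
customer | avg_quantity
---------+-------------
Bob      | 7           
Carol    | 1           
Frank    | 10          
Grace    | 4.5         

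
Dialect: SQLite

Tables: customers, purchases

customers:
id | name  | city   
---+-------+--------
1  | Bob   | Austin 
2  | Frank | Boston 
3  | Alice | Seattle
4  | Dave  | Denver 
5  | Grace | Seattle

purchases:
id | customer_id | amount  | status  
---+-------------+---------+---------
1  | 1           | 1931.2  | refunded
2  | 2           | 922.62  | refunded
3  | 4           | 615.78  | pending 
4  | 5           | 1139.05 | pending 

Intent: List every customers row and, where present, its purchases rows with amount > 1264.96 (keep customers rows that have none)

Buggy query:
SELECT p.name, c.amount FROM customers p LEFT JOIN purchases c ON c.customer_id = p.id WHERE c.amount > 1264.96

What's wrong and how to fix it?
Bug: A WHERE condition on the right-hand table after LEFT JOIN drops unmatched parents

Fix: Move the right-table condition into the ON clause so unmatched parents are kept

Corrected query:
SELECT p.name, c.amount FROM customers p LEFT JOIN purchases c ON c.customer_id = p.id AND c.amount > 1264.96

Result:
name  | amount
------+-------
Bob   | 1931.2
Frank | NULL  
Alice | NULL  
Dave  | NULL  
Grace | NULL  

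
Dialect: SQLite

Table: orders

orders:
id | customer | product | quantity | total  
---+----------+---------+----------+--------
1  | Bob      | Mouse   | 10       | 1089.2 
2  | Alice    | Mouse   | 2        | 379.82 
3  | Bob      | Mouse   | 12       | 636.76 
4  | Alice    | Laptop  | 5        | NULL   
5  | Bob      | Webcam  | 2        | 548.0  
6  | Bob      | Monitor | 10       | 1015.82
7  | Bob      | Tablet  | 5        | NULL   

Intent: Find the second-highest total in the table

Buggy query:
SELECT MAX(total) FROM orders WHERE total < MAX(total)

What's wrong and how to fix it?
Bug: The inner MAX is an aggregate inside WHERE, which is not allowed

Fix: Put the inner MAX in a scalar subquery

Corrected query:
SELECT MAX(total) FROM orders WHERE total < (SELECT MAX(total) FROM orders)

Result:
MAX(total)
----------
1015.82   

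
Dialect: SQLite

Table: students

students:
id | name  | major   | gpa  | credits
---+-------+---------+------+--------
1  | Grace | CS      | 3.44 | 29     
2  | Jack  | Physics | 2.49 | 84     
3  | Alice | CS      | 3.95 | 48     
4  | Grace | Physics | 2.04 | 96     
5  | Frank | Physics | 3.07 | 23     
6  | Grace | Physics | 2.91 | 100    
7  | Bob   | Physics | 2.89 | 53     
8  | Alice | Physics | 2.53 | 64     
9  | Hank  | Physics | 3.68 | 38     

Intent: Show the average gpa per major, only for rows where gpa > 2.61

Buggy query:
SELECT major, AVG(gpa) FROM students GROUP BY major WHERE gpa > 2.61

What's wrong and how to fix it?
Bug: Row-level WHERE must come before GROUP BY in the clause order

Fix: Place WHERE between FROM and GROUP BY

Corrected query:
SELECT major, AVG(gpa) FROM students WHERE gpa > 2.61 GROUP BY major

Result:
major   | AVG(gpa)
--------+---------
CS      | 3.695   
Physics | 3.1375  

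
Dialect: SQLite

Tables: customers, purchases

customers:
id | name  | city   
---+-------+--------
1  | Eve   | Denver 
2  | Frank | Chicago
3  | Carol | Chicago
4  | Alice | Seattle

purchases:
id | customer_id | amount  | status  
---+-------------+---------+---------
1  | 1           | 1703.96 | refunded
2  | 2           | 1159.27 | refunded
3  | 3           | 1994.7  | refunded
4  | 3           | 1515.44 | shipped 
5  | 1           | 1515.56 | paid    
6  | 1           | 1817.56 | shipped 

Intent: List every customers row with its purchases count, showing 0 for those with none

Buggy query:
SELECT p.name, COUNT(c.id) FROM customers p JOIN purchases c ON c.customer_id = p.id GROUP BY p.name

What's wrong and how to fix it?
Bug: INNER JOIN drops customers rows that have no matching purchases rows

Fix: Use LEFT JOIN so parents without children still appear (COUNT(c.id) gives 0)

Corrected query:
SELECT p.name, COUNT(c.id) FROM customers p LEFT JOIN purchases c ON c.customer_id = p.id GROUP BY p.name

Result:
name  | COUNT(c.id)
------+------------
Alice | 0          
Carol | 2          
Eve   | 3          
Frank | 1          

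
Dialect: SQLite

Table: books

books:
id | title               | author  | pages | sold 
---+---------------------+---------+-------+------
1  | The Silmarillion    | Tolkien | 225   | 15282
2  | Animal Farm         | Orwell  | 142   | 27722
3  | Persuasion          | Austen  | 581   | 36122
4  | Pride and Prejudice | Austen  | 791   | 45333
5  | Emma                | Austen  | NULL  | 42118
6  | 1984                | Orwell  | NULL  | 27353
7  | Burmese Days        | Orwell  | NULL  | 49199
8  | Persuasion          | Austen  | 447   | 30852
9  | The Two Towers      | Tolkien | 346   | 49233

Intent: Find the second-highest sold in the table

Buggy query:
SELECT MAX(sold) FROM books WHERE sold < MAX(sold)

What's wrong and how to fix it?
Bug: The inner MAX is an aggregate inside WHERE, which is not allowed

Fix: Compute the overall MAX in a subquery, then take MAX of rows below it

Corrected query:
SELECT MAX(sold) FROM books WHERE sold < (SELECT MAX(sold) FROM books)

Result:
MAX(sold)
---------
49199    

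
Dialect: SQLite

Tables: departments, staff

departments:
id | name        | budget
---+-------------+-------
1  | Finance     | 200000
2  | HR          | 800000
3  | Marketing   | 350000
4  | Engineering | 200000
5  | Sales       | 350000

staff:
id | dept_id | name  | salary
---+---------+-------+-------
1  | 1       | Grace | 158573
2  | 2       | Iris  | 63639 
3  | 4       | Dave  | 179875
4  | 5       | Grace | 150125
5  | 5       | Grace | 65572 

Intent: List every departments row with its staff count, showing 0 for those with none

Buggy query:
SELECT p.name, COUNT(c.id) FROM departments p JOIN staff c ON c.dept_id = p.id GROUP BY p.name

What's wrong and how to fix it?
Bug: INNER JOIN drops departments rows that have no matching staff rows

Fix: Switch to LEFT JOIN to retain unmatched parent rows

Corrected query:
SELECT p.name, COUNT(c.id) FROM departments p LEFT JOIN staff c ON c.dept_id = p.id GROUP BY p.name

Result:
name        | COUNT(c.id)
------------+------------
Engineering | 1          
Finance     | 1          
HR          | 1          
Marketing   | 0          
Sales       | 2          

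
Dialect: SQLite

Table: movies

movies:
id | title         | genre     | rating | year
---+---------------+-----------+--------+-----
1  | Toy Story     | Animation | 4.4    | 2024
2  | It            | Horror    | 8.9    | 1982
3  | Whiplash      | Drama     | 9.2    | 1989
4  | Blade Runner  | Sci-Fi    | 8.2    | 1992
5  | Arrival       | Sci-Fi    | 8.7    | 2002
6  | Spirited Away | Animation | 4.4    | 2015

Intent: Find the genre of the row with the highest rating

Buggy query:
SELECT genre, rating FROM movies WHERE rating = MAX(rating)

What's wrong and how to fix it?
Bug: WHERE is evaluated per row; an aggregate over the whole table isn't defined there

Fix: Wrap MAX in a scalar subquery so WHERE compares against a single value

Corrected query:
SELECT genre, rating FROM movies WHERE rating = (SELECT MAX(rating) FROM movies)

Result:
genre | rating
------+-------
Drama | 9.2   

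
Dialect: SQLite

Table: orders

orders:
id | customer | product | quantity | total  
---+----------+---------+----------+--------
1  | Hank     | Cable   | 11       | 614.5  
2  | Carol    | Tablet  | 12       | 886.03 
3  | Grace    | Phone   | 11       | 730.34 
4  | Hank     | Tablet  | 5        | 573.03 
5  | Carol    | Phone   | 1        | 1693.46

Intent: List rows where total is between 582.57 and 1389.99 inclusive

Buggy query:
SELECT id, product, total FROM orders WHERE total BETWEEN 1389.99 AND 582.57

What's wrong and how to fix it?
Bug: The bounds are reversed; BETWEEN a AND b requires a <= b to match anything

Fix: Write BETWEEN 582.57 AND 1389.99

Corrected query:
SELECT id, product, total FROM orders WHERE total BETWEEN 582.57 AND 1389.99

Result:
id | product | total 
---+---------+-------
1  | Cable   | 614.5 
2  | Tablet  | 886.03
3  | Phone   | 730.34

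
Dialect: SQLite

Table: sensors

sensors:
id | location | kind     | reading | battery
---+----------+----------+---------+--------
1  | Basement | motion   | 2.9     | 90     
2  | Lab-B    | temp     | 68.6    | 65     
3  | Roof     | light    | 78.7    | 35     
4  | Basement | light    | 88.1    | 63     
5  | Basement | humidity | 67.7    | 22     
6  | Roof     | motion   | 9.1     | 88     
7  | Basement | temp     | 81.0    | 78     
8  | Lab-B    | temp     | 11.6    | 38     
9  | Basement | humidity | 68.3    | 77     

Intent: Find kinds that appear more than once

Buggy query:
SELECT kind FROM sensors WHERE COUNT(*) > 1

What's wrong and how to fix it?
Bug: WHERE can't reference COUNT(*); aggregates are computed after WHERE

Fix: Group first, then use HAVING for the count condition

Corrected query:
SELECT kind FROM sensors GROUP BY kind HAVING COUNT(*) > 1

Result:
kind    
--------
humidity
light   
motion  
temp    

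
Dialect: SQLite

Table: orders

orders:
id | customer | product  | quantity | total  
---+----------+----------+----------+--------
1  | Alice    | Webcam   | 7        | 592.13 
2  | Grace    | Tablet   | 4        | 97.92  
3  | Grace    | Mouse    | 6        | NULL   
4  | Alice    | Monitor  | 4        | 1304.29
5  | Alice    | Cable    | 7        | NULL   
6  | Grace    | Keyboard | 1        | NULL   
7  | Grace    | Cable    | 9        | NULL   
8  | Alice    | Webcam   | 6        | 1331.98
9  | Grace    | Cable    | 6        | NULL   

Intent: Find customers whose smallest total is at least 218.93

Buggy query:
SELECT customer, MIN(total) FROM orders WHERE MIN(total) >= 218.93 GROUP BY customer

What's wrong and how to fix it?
Bug: MIN() in WHERE is a misuse of aggregate

Fix: Use HAVING for the per-group MIN condition

Corrected query:
SELECT customer, MIN(total) FROM orders GROUP BY customer HAVING MIN(total) >= 218.93

Result:
customer | MIN(total)
---------+-----------
Alice    | 592.13    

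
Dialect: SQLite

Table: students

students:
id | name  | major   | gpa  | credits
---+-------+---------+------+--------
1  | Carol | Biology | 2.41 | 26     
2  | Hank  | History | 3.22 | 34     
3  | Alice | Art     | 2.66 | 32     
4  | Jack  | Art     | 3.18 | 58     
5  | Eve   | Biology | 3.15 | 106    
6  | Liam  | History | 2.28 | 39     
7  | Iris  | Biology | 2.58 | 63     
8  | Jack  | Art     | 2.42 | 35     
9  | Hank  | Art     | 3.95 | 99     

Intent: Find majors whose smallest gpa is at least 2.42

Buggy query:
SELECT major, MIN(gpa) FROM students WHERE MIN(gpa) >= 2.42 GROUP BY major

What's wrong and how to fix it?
Bug: MIN() in WHERE is a misuse of aggregate

Fix: Replace WHERE with HAVING after the GROUP BY

Corrected query:
SELECT major, MIN(gpa) FROM students GROUP BY major HAVING MIN(gpa) >= 2.42

Result:
major | MIN(gpa)
------+---------
Art   | 2.42    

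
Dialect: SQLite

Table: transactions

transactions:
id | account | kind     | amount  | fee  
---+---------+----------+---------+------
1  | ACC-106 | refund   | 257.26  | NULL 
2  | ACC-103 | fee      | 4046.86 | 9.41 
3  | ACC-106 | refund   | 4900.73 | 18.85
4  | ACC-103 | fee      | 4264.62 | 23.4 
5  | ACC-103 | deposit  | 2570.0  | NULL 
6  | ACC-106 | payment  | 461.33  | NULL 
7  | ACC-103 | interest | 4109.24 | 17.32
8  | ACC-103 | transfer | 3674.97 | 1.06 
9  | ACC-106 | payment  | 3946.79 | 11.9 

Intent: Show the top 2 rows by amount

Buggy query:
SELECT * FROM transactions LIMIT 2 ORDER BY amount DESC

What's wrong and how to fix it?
Bug: ORDER BY cannot follow LIMIT; LIMIT is the final clause

Fix: Sort with ORDER BY, then apply LIMIT

Corrected query:
SELECT * FROM transactions ORDER BY amount DESC LIMIT 2

Result:
id | account | kind   | amount  | fee  
---+---------+--------+---------+------
3  | ACC-106 | refund | 4900.73 | 18.85
4  | ACC-103 | fee    | 4264.62 | 23.4 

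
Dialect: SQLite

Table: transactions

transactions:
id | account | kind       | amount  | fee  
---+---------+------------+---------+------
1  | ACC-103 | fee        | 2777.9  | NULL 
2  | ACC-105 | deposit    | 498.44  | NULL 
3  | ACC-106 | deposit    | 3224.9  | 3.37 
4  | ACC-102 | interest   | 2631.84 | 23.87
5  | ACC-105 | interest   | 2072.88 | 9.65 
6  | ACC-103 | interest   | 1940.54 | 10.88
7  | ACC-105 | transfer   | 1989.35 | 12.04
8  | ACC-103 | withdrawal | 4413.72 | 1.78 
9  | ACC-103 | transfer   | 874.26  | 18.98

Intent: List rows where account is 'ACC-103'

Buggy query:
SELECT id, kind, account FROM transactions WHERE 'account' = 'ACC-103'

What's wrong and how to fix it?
Bug: 'account' in single quotes is a string literal, not the column; the comparison is literal-vs-literal and never true

Fix: Remove the quotes around the column name (or use double quotes for an identifier)

Corrected query:
SELECT id, kind, account FROM transactions WHERE account = 'ACC-103'

Result:
id | kind       | account
---+------------+--------
1  | fee        | ACC-103
6  | interest   | ACC-103
8  | withdrawal | ACC-103
9  | transfer   | ACC-103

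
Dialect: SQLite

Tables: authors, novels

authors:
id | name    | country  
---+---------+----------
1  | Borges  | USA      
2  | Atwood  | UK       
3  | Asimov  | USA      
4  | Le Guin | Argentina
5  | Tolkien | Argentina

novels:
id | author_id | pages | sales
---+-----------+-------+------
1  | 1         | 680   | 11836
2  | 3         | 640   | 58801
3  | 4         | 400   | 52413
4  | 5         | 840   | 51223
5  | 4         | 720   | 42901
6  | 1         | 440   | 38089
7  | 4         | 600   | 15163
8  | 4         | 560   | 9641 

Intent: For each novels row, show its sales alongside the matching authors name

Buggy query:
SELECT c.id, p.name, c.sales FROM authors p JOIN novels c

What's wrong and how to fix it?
Bug: Missing join condition: each novels row is matched to all authors rows instead of just its own

Fix: Specify the join condition linking the foreign key to the parent id

Corrected query:
SELECT c.id, p.name, c.sales FROM authors p JOIN novels c ON c.author_id = p.id

Result:
id | name    | sales
---+---------+------
1  | Borges  | 11836
2  | Asimov  | 58801
3  | Le Guin | 52413
4  | Tolkien | 51223
5  | Le Guin | 42901
6  | Borges  | 38089
7  | Le Guin | 15163
8  | Le Guin | 9641 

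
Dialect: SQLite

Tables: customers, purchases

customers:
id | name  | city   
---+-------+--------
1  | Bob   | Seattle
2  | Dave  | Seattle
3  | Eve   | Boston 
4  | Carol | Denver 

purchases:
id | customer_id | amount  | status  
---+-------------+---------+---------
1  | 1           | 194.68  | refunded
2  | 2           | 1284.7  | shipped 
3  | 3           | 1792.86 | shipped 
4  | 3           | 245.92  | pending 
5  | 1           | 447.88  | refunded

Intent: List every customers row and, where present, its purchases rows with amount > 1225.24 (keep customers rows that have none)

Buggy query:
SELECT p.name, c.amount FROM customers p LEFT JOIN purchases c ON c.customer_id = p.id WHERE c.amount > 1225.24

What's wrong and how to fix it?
Bug: A WHERE condition on the right-hand table after LEFT JOIN drops unmatched parents

Fix: Put 'c.amount > 1225.24' in the JOIN's ON clause instead of WHERE

Corrected query:
SELECT p.name, c.amount FROM customers p LEFT JOIN purchases c ON c.customer_id = p.id AND c.amount > 1225.24

Result:
name  | amount 
------+--------
Bob   | NULL   
Dave  | 1284.7 
Eve   | 1792.86
Carol | NULL   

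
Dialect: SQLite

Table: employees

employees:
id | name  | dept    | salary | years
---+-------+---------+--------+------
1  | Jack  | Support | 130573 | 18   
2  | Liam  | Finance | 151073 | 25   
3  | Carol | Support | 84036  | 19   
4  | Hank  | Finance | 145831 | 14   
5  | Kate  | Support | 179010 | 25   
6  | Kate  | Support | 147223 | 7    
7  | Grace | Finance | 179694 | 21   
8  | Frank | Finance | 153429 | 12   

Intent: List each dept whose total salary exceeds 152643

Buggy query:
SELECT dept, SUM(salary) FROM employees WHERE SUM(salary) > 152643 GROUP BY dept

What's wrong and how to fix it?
Bug: WHERE runs before GROUP BY, so aggregates aren't available there

Fix: Use HAVING (which filters groups after aggregation) instead of WHERE

Corrected query:
SELECT dept, SUM(salary) FROM employees GROUP BY dept HAVING SUM(salary) > 152643

Result:
dept    | SUM(salary)
--------+------------
Finance | 630027     
Support | 540842     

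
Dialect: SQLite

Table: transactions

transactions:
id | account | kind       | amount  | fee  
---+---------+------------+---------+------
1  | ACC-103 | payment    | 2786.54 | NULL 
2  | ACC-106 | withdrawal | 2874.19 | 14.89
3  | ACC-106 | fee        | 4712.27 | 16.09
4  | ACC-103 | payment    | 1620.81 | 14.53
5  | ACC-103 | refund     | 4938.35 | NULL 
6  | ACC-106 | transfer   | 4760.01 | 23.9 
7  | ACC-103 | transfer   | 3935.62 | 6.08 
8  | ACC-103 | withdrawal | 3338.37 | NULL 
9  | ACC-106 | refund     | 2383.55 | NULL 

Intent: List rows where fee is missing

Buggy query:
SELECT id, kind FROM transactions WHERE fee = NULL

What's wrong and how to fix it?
Bug: Comparing to NULL with '=' never matches; NULL = NULL is unknown, not true

Fix: Use IS NULL to test for NULL

Corrected query:
SELECT id, kind FROM transactions WHERE fee IS NULL

Result:
id | kind      
---+-----------
1  | payment   
5  | refund    
8  | withdrawal
9  | refund    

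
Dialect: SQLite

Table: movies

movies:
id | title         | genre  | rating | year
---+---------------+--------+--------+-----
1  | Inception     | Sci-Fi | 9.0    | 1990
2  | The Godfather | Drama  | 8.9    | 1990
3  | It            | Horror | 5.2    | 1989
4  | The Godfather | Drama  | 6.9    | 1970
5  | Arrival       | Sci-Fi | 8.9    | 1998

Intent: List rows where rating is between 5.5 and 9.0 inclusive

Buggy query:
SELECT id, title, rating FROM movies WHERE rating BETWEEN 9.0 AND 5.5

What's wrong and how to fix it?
Bug: BETWEEN expects the lower bound first; with 9.0 AND 5.5 the range is empty

Fix: Swap the bounds so the smaller value comes first

Corrected query:
SELECT id, title, rating FROM movies WHERE rating BETWEEN 5.5 AND 9.0

Result:
id | title         | rating
---+---------------+-------
1  | Inception     | 9     
2  | The Godfather | 8.9   
4  | The Godfather | 6.9   
5  | Arrival       | 8.9   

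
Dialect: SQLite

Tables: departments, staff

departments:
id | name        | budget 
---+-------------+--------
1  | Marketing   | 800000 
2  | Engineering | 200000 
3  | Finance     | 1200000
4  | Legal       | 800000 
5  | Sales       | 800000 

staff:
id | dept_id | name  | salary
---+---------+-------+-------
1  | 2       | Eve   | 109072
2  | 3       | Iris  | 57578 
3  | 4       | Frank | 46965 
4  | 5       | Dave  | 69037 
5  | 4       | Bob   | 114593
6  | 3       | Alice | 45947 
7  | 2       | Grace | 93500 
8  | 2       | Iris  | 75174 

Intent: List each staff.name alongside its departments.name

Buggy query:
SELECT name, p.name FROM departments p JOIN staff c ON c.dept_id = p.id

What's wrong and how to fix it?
Bug: Both tables have a 'name' column; the unqualified reference is ambiguous

Fix: Prefix ambiguous columns with the table alias

Corrected query:
SELECT c.name, p.name FROM departments p JOIN staff c ON c.dept_id = p.id

Result:
name  | name       
------+------------
Eve   | Engineering
Iris  | Finance    
Frank | Legal      
Dave  | Sales      
Bob   | Legal      
Alice | Finance    
Grace | Engineering
Iris  | Engineering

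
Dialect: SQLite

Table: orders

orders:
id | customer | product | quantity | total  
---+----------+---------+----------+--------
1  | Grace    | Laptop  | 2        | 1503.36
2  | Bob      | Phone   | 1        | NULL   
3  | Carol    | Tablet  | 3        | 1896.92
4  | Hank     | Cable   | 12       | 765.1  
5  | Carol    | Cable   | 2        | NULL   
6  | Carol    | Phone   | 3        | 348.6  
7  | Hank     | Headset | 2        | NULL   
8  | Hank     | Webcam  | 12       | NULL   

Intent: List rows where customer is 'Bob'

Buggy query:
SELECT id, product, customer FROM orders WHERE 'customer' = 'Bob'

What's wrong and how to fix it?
Bug: 'customer' in single quotes is a string literal, not the column; the comparison is literal-vs-literal and never true

Fix: Reference the column as customer without single quotes

Corrected query:
SELECT id, product, customer FROM orders WHERE customer = 'Bob'

Result:
id | product | customer
---+---------+---------
2  | Phone   | Bob     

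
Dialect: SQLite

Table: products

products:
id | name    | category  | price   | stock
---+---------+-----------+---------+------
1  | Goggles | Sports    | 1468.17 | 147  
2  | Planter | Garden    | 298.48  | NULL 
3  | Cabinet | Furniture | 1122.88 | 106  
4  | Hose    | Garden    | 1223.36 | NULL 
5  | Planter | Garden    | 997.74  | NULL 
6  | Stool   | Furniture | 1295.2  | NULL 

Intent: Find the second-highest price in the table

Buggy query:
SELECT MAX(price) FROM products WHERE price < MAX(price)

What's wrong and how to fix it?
Bug: The inner MAX is an aggregate inside WHERE, which is not allowed

Fix: Put the inner MAX in a scalar subquery

Corrected query:
SELECT MAX(price) FROM products WHERE price < (SELECT MAX(price) FROM products)

Result:
MAX(price)
----------
1295.2    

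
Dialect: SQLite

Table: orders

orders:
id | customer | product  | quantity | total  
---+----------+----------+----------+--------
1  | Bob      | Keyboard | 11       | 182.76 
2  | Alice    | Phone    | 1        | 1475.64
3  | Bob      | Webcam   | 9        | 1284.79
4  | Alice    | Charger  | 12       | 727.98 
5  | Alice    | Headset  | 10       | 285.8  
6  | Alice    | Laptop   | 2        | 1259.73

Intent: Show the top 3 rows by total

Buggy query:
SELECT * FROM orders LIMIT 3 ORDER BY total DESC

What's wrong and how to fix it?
Bug: LIMIT must come after ORDER BY

Fix: Swap the clauses: ORDER BY first, then LIMIT

Corrected query:
SELECT * FROM orders ORDER BY total DESC LIMIT 3

Result:
id | customer | product | quantity | total  
---+----------+---------+----------+--------
2  | Alice    | Phone   | 1        | 1475.64
3  | Bob      | Webcam  | 9        | 1284.79
6  | Alice    | Laptop  | 2        | 1259.73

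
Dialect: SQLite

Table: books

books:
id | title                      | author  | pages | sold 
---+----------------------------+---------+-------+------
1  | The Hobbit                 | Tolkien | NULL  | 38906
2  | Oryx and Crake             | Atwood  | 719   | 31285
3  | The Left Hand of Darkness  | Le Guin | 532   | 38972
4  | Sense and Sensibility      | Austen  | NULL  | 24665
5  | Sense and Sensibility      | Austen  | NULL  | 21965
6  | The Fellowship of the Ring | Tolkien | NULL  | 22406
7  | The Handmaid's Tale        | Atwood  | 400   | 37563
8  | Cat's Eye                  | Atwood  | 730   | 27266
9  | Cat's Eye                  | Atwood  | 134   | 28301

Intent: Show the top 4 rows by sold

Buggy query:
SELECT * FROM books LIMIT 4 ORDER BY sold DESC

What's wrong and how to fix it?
Bug: ORDER BY cannot follow LIMIT; LIMIT is the final clause

Fix: Sort with ORDER BY, then apply LIMIT

Corrected query:
SELECT * FROM books ORDER BY sold DESC LIMIT 4

Result:
id | title                     | author  | pages | sold 
---+---------------------------+---------+-------+------
3  | The Left Hand of Darkness | Le Guin | 532   | 38972
1  | The Hobbit                | Tolkien | NULL  | 38906
7  | The Handmaid's Tale       | Atwood  | 400   | 37563
2  | Oryx and Crake            | Atwood  | 719   | 31285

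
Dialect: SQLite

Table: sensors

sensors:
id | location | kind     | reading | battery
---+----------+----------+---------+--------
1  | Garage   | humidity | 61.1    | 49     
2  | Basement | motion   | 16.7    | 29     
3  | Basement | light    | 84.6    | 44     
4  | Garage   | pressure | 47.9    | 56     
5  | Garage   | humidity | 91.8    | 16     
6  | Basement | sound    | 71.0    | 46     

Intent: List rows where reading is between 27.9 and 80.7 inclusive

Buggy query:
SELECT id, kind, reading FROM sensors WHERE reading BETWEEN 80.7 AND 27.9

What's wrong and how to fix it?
Bug: The bounds are reversed; BETWEEN a AND b requires a <= b to match anything

Fix: Write BETWEEN 27.9 AND 80.7

Corrected query:
SELECT id, kind, reading FROM sensors WHERE reading BETWEEN 27.9 AND 80.7

Result:
id | kind     | reading
---+----------+--------
1  | humidity | 61.1   
4  | pressure | 47.9   
6  | sound    | 71     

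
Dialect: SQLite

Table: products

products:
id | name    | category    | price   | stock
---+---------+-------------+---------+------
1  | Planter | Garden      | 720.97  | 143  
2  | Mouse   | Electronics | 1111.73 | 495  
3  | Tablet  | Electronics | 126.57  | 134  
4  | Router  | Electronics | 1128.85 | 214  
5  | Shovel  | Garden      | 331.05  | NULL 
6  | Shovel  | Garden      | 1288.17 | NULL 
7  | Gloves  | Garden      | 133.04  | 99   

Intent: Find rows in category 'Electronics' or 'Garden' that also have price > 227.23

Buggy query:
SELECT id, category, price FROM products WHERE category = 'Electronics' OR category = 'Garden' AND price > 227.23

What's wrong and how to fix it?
Bug: AND binds tighter than OR, so this parses as category = 'Electronics' OR (category = 'Garden' AND price > 227.23)

Fix: Group the OR with parentheses (or use IN), then AND the threshold

Corrected query:
SELECT id, category, price FROM products WHERE (category = 'Electronics' OR category = 'Garden') AND price > 227.23

Result:
id | category    | price  
---+-------------+--------
1  | Garden      | 720.97 
2  | Electronics | 1111.73
4  | Electronics | 1128.85
5  | Garden      | 331.05 
6  | Garden      | 1288.17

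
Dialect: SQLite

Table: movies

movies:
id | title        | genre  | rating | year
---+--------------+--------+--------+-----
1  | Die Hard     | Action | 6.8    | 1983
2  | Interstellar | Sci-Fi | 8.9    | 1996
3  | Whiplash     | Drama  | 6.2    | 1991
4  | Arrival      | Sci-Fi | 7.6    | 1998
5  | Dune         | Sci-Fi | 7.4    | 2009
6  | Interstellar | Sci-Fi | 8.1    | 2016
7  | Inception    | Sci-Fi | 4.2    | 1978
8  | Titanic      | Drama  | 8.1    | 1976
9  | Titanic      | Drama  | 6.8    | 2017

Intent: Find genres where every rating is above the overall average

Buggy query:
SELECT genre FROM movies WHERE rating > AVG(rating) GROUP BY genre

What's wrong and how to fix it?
Bug: WHERE evaluates per row before aggregation, so AVG() is unavailable

Fix: Compute the overall average in a scalar subquery and compare each group's MIN against it in HAVING

Corrected query:
SELECT genre FROM movies GROUP BY genre HAVING MIN(rating) > (SELECT AVG(rating) FROM movies)

Result:
(no rows)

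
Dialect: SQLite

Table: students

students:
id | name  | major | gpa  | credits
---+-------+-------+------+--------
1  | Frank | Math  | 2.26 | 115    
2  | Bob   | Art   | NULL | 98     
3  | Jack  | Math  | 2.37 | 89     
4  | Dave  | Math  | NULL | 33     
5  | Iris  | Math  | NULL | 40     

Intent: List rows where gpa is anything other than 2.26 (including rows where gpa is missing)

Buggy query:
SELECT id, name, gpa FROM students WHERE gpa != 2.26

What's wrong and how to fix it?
Bug: Inequality against NULL is unknown, not true; rows with NULL are dropped

Fix: Handle NULL separately with IS NULL alongside the inequality

Corrected query:
SELECT id, name, gpa FROM students WHERE gpa != 2.26 OR gpa IS NULL

Result:
id | name | gpa 
---+------+-----
2  | Bob  | NULL
3  | Jack | 2.37
4  | Dave | NULL
5  | Iris | NULL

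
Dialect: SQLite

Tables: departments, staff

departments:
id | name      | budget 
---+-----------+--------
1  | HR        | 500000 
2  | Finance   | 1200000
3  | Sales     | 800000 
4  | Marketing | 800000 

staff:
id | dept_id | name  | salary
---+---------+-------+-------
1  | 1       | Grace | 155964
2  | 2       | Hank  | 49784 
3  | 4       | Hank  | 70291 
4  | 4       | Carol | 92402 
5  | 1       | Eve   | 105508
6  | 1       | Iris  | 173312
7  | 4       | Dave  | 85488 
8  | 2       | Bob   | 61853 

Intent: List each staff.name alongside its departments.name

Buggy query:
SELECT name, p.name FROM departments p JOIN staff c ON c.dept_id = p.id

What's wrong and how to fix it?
Bug: Both tables have a 'name' column; the unqualified reference is ambiguous

Fix: Prefix ambiguous columns with the table alias

Corrected query:
SELECT c.name, p.name FROM departments p JOIN staff c ON c.dept_id = p.id

Result:
name  | name     
------+----------
Grace | HR       
Hank  | Finance  
Hank  | Marketing
Carol | Marketing
Eve   | HR       
Iris  | HR       
Dave  | Marketing
Bob   | Finance  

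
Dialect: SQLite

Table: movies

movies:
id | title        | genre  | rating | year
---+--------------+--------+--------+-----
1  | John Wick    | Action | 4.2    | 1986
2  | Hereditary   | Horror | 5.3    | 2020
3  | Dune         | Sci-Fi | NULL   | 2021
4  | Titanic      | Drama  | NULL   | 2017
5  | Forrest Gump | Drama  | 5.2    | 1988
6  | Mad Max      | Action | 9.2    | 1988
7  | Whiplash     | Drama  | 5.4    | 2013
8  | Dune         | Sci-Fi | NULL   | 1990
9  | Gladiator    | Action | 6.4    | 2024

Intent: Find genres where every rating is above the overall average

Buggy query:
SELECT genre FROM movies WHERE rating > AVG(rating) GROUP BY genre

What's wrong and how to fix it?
Bug: AVG() is an aggregate; it can't sit directly in WHERE

Fix: Compute the overall average in a scalar subquery and compare each group's MIN against it in HAVING

Corrected query:
SELECT genre FROM movies GROUP BY genre HAVING MIN(rating) > (SELECT AVG(rating) FROM movies)

Result:
(no rows)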